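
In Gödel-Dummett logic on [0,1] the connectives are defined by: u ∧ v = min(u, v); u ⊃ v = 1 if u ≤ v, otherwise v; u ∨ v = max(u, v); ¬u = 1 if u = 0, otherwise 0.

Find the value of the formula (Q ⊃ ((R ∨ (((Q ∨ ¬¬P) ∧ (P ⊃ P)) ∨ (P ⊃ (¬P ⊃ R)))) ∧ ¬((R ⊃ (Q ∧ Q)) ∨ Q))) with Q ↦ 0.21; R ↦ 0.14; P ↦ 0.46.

0.00

¬P: Gödel ¬ of 0.46 = 0 (operand ≠ 0)
¬¬P: Gödel ¬ of 0 = 1 (operand is 0)
(Q ∨ ¬¬P) = max(0.21, 1) = 1
(P ⊃ P): 0.46 ≤ 0.46, so result = 1
((Q ∨ ¬¬P) ∧ (P ⊃ P)) = min(1, 1) = 1
¬P: Gödel ¬ of 0.46 = 0 (operand ≠ 0)
(¬P ⊃ R): 0 ≤ 0.14, so result = 1
(P ⊃ (¬P ⊃ R)): 0.46 ≤ 1, so result = 1
(((Q ∨ ¬¬P) ∧ (P ⊃ P)) ∨ (P ⊃ (¬P ⊃ R))) = max(1, 1) = 1
(R ∨ (((Q ∨ ¬¬P) ∧ (P ⊃ P)) ∨ (P ⊃ (¬P ⊃ R)))) = max(0.14, 1) = 1
(Q ∧ Q) = min(0.21, 0.21) = 0.21
(R ⊃ (Q ∧ Q)): 0.14 ≤ 0.21, so result = 1
((R ⊃ (Q ∧ Q)) ∨ Q) = max(1, 0.21) = 1
¬((R ⊃ (Q ∧ Q)) ∨ Q): Gödel ¬ of 1 = 0 (operand ≠ 0)
((R ∨ (((Q ∨ ¬¬P) ∧ (P ⊃ P)) ∨ (P ⊃ (¬P ⊃ R)))) ∧ ¬((R ⊃ (Q ∧ Q)) ∨ Q)) = min(1, 0) = 0
(Q ⊃ ((R ∨ (((Q ∨ ¬¬P) ∧ (P ⊃ P)) ∨ (P ⊃ (¬P ⊃ R)))) ∧ ¬((R ⊃ (Q ∧ Q)) ∨ Q))): 0.21 > 0, so result = 0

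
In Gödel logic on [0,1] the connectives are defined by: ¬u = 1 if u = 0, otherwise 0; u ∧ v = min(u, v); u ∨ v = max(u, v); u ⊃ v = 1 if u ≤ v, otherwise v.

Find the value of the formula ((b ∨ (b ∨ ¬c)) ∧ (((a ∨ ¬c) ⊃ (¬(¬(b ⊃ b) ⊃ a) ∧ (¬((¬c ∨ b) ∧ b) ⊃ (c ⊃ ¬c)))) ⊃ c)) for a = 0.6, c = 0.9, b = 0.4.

0.40

¬c: Gödel ¬ of 0.9 = 0 (operand ≠ 0)
(b ∨ ¬c) = max(0.4, 0) = 0.4
(b ∨ (b ∨ ¬c)) = max(0.4, 0.4) = 0.4
¬c: Gödel ¬ of 0.9 = 0 (operand ≠ 0)
(a ∨ ¬c) = max(0.6, 0) = 0.6
(b ⊃ b): 0.4 ≤ 0.4, so result = 1
¬(b ⊃ b): Gödel ¬ of 1 = 0 (operand ≠ 0)
(¬(b ⊃ b) ⊃ a): 0 ≤ 0.6, so result = 1
¬(¬(b ⊃ b) ⊃ a): Gödel ¬ of 1 = 0 (operand ≠ 0)
¬c: Gödel ¬ of 0.9 = 0 (operand ≠ 0)
(¬c ∨ b) = max(0, 0.4) = 0.4
((¬c ∨ b) ∧ b) = min(0.4, 0.4) = 0.4
¬((¬c ∨ b) ∧ b): Gödel ¬ of 0.4 = 0 (operand ≠ 0)
¬c: Gödel ¬ of 0.9 = 0 (operand ≠ 0)
(c ⊃ ¬c): 0.9 > 0, so result = 0
(¬((¬c ∨ b) ∧ b) ⊃ (c ⊃ ¬c)): 0 ≤ 0, so result = 1
(¬(¬(b ⊃ b) ⊃ a) ∧ (¬((¬c ∨ b) ∧ b) ⊃ (c ⊃ ¬c))) = min(0, 1) = 0
((a ∨ ¬c) ⊃ (¬(¬(b ⊃ b) ⊃ a) ∧ (¬((¬c ∨ b) ∧ b) ⊃ (c ⊃ ¬c)))): 0.6 > 0, so result = 0
(((a ∨ ¬c) ⊃ (¬(¬(b ⊃ b) ⊃ a) ∧ (¬((¬c ∨ b) ∧ b) ⊃ (c ⊃ ¬c)))) ⊃ c): 0 ≤ 0.9, so result = 1
((b ∨ (b ∨ ¬c)) ∧ (((a ∨ ¬c) ⊃ (¬(¬(b ⊃ b) ⊃ a) ∧ (¬((¬c ∨ b) ∧ b) ⊃ (c ⊃ ¬c)))) ⊃ c)) = min(0.4, 1) = 0.4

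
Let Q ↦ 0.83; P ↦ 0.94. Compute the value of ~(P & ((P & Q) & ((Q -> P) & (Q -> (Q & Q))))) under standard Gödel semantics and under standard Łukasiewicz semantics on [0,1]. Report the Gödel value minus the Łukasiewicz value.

Gödel evaluation:
  (P & Q) = min(0.94, 0.83) = 0.83
  (Q -> P): 0.83 ≤ 0.94, so result = 1
  (Q & Q) = min(0.83, 0.83) = 0.83
  (Q -> (Q & Q)): 0.83 ≤ 0.83, so result = 1
  ((Q -> P) & (Q -> (Q & Q))) = min(1, 1) = 1
  ((P & Q) & ((Q -> P) & (Q -> (Q & Q)))) = min(0.83, 1) = 0.83
  (P & ((P & Q) & ((Q -> P) & (Q -> (Q & Q))))) = min(0.94, 0.83) = 0.83
  ~(P & ((P & Q) & ((Q -> P) & (Q -> (Q & Q))))): Gödel ¬ of 0.83 = 0 (operand ≠ 0)
  Gödel value = 0
Łukasiewicz evaluation:
  (P & Q) = min(0.94, 0.83) = 0.83
  (Q -> P): min(1, 1 − 0.83 + 0.94) = 1
  (Q & Q) = min(0.83, 0.83) = 0.83
  (Q -> (Q & Q)): min(1, 1 − 0.83 + 0.83) = 1
  ((Q -> P) & (Q -> (Q & Q))) = min(1, 1) = 1
  ((P & Q) & ((Q -> P) & (Q -> (Q & Q)))) = min(0.83, 1) = 0.83
  (P & ((P & Q) & ((Q -> P) & (Q -> (Q & Q))))) = min(0.94, 0.83) = 0.83
  ~(P & ((P & Q) & ((Q -> P) & (Q -> (Q & Q))))): Łukasiewicz ¬ gives 1 − 0.83 = 0.17
  Łukasiewicz value = 0.17
Difference: 0 − 0.17 = -0.17

-0.17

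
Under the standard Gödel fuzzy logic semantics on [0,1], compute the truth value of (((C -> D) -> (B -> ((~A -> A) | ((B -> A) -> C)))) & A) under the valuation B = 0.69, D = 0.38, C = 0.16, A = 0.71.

(C -> D): 0.16 ≤ 0.38, so result = 1
~A: Gödel ¬ of 0.71 = 0 (operand ≠ 0)
(~A -> A): 0 ≤ 0.71, so result = 1
(B -> A): 0.69 ≤ 0.71, so result = 1
((B -> A) -> C): 1 > 0.16, so result = 0.16
((~A -> A) | ((B -> A) -> C)) = max(1, 0.16) = 1
(B -> ((~A -> A) | ((B -> A) -> C))): 0.69 ≤ 1, so result = 1
((C -> D) -> (B -> ((~A -> A) | ((B -> A) -> C)))): 1 ≤ 1, so result = 1
(((C -> D) -> (B -> ((~A -> A) | ((B -> A) -> C)))) & A) = min(1, 0.71) = 0.71

0.71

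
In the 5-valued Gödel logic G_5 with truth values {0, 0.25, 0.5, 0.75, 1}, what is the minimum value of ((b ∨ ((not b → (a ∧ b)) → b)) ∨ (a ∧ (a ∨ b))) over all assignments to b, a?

0.25

The minimum is attained at b = 0.25, a = 0:
  not b: Gödel ¬ of 0.25 = 0 (operand ≠ 0)
  (a ∧ b) = min(0, 0.25) = 0
  (not b → (a ∧ b)): 0 ≤ 0, so result = 1
  ((not b → (a ∧ b)) → b): 1 > 0.25, so result = 0.25
  (b ∨ ((not b → (a ∧ b)) → b)) = max(0.25, 0.25) = 0.25
  (a ∨ b) = max(0, 0.25) = 0.25
  (a ∧ (a ∨ b)) = min(0, 0.25) = 0
  ((b ∨ ((not b → (a ∧ b)) → b)) ∨ (a ∧ (a ∨ b))) = max(0.25, 0) = 0.25
Checking all 25 assignments confirms none give a value below 0.25.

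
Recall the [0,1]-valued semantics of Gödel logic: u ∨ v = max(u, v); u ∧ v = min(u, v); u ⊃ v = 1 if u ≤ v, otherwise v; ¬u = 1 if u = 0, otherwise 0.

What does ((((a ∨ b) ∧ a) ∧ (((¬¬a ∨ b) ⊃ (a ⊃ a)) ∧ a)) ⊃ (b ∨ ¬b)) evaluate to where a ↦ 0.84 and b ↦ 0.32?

0.32

(a ∨ b) = max(0.84, 0.32) = 0.84
((a ∨ b) ∧ a) = min(0.84, 0.84) = 0.84
¬a: Gödel ¬ of 0.84 = 0 (operand ≠ 0)
¬¬a: Gödel ¬ of 0 = 1 (operand is 0)
(¬¬a ∨ b) = max(1, 0.32) = 1
(a ⊃ a): 0.84 ≤ 0.84, so result = 1
((¬¬a ∨ b) ⊃ (a ⊃ a)): 1 ≤ 1, so result = 1
(((¬¬a ∨ b) ⊃ (a ⊃ a)) ∧ a) = min(1, 0.84) = 0.84
(((a ∨ b) ∧ a) ∧ (((¬¬a ∨ b) ⊃ (a ⊃ a)) ∧ a)) = min(0.84, 0.84) = 0.84
¬b: Gödel ¬ of 0.32 = 0 (operand ≠ 0)
(b ∨ ¬b) = max(0.32, 0) = 0.32
((((a ∨ b) ∧ a) ∧ (((¬¬a ∨ b) ⊃ (a ⊃ a)) ∧ a)) ⊃ (b ∨ ¬b)): 0.84 > 0.32, so result = 0.32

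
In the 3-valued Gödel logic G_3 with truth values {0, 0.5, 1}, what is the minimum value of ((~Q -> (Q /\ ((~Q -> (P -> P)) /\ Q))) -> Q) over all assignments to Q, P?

0.50

The minimum is attained at Q = 0.5, P = 0:
  ~Q: Gödel ¬ of 0.5 = 0 (operand ≠ 0)
  ~Q: Gödel ¬ of 0.5 = 0 (operand ≠ 0)
  (P -> P): 0 ≤ 0, so result = 1
  (~Q -> (P -> P)): 0 ≤ 1, so result = 1
  ((~Q -> (P -> P)) /\ Q) = min(1, 0.5) = 0.5
  (Q /\ ((~Q -> (P -> P)) /\ Q)) = min(0.5, 0.5) = 0.5
  (~Q -> (Q /\ ((~Q -> (P -> P)) /\ Q))): 0 ≤ 0.5, so result = 1
  ((~Q -> (Q /\ ((~Q -> (P -> P)) /\ Q))) -> Q): 1 > 0.5, so result = 0.5
Checking all 9 assignments confirms none give a value below 0.50.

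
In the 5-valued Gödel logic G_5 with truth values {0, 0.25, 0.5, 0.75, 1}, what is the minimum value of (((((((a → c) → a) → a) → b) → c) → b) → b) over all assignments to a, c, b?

0.25

The minimum is attained at a = 0, c = 0, b = 0.25:
  (a → c): 0 ≤ 0, so result = 1
  ((a → c) → a): 1 > 0, so result = 0
  (((a → c) → a) → a): 0 ≤ 0, so result = 1
  ((((a → c) → a) → a) → b): 1 > 0.25, so result = 0.25
  (((((a → c) → a) → a) → b) → c): 0.25 > 0, so result = 0
  ((((((a → c) → a) → a) → b) → c) → b): 0 ≤ 0.25, so result = 1
  (((((((a → c) → a) → a) → b) → c) → b) → b): 1 > 0.25, so result = 0.25
Checking all 125 assignments confirms none give a value below 0.25.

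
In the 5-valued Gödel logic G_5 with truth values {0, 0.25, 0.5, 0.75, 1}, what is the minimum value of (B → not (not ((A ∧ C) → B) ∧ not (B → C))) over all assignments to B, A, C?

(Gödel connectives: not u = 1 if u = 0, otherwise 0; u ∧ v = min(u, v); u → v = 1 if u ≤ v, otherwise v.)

Every assignment gives 1. For instance at B = 0, A = 0, C = 0:
  (A ∧ C) = min(0, 0) = 0
  ((A ∧ C) → B): 0 ≤ 0, so result = 1
  not ((A ∧ C) → B): Gödel ¬ of 1 = 0 (operand ≠ 0)
  (B → C): 0 ≤ 0, so result = 1
  not (B → C): Gödel ¬ of 1 = 0 (operand ≠ 0)
  (not ((A ∧ C) → B) ∧ not (B → C)) = min(0, 0) = 0
  not (not ((A ∧ C) → B) ∧ not (B → C)): Gödel ¬ of 0 = 1 (operand is 0)
  (B → not (not ((A ∧ C) → B) ∧ not (B → C))): 0 ≤ 1, so result = 1
All 125 assignments give value 1 — the formula is a G_5-tautology.

1.00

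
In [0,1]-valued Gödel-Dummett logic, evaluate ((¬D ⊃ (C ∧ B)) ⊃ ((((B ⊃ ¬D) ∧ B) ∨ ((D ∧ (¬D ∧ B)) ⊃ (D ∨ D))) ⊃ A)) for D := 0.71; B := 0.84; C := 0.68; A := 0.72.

0.72

¬D: Gödel ¬ of 0.71 = 0 (operand ≠ 0)
(C ∧ B) = min(0.68, 0.84) = 0.68
(¬D ⊃ (C ∧ B)): 0 ≤ 0.68, so result = 1
¬D: Gödel ¬ of 0.71 = 0 (operand ≠ 0)
(B ⊃ ¬D): 0.84 > 0, so result = 0
((B ⊃ ¬D) ∧ B) = min(0, 0.84) = 0
¬D: Gödel ¬ of 0.71 = 0 (operand ≠ 0)
(¬D ∧ B) = min(0, 0.84) = 0
(D ∧ (¬D ∧ B)) = min(0.71, 0) = 0
(D ∨ D) = max(0.71, 0.71) = 0.71
((D ∧ (¬D ∧ B)) ⊃ (D ∨ D)): 0 ≤ 0.71, so result = 1
(((B ⊃ ¬D) ∧ B) ∨ ((D ∧ (¬D ∧ B)) ⊃ (D ∨ D))) = max(0, 1) = 1
((((B ⊃ ¬D) ∧ B) ∨ ((D ∧ (¬D ∧ B)) ⊃ (D ∨ D))) ⊃ A): 1 > 0.72, so result = 0.72
((¬D ⊃ (C ∧ B)) ⊃ ((((B ⊃ ¬D) ∧ B) ∨ ((D ∧ (¬D ∧ B)) ⊃ (D ∨ D))) ⊃ A)): 1 > 0.72, so result = 0.72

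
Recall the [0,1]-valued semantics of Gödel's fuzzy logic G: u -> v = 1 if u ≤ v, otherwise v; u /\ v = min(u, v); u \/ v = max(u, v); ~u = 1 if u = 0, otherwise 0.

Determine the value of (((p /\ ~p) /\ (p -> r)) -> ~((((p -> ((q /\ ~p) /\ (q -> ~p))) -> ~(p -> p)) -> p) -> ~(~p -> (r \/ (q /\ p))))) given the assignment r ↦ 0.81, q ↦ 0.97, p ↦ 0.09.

~p: Gödel ¬ of 0.09 = 0 (operand ≠ 0)
(p /\ ~p) = min(0.09, 0) = 0
(p -> r): 0.09 ≤ 0.81, so result = 1
((p /\ ~p) /\ (p -> r)) = min(0, 1) = 0
~p: Gödel ¬ of 0.09 = 0 (operand ≠ 0)
(q /\ ~p) = min(0.97, 0) = 0
~p: Gödel ¬ of 0.09 = 0 (operand ≠ 0)
(q -> ~p): 0.97 > 0, so result = 0
((q /\ ~p) /\ (q -> ~p)) = min(0, 0) = 0
(p -> ((q /\ ~p) /\ (q -> ~p))): 0.09 > 0, so result = 0
(p -> p): 0.09 ≤ 0.09, so result = 1
~(p -> p): Gödel ¬ of 1 = 0 (operand ≠ 0)
((p -> ((q /\ ~p) /\ (q -> ~p))) -> ~(p -> p)): 0 ≤ 0, so result = 1
(((p -> ((q /\ ~p) /\ (q -> ~p))) -> ~(p -> p)) -> p): 1 > 0.09, so result = 0.09
~p: Gödel ¬ of 0.09 = 0 (operand ≠ 0)
(q /\ p) = min(0.97, 0.09) = 0.09
(r \/ (q /\ p)) = max(0.81, 0.09) = 0.81
(~p -> (r \/ (q /\ p))): 0 ≤ 0.81, so result = 1
~(~p -> (r \/ (q /\ p))): Gödel ¬ of 1 = 0 (operand ≠ 0)
((((p -> ((q /\ ~p) /\ (q -> ~p))) -> ~(p -> p)) -> p) -> ~(~p -> (r \/ (q /\ p)))): 0.09 > 0, so result = 0
~((((p -> ((q /\ ~p) /\ (q -> ~p))) -> ~(p -> p)) -> p) -> ~(~p -> (r \/ (q /\ p)))): Gödel ¬ of 0 = 1 (operand is 0)
(((p /\ ~p) /\ (p -> r)) -> ~((((p -> ((q /\ ~p) /\ (q -> ~p))) -> ~(p -> p)) -> p) -> ~(~p -> (r \/ (q /\ p))))): 0 ≤ 1, so result = 1

1.00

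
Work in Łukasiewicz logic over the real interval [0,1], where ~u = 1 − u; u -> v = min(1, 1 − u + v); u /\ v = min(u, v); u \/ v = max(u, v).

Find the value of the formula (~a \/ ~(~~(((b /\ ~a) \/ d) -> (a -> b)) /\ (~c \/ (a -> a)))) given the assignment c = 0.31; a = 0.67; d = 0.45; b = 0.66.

~a: Łukasiewicz ¬ gives 1 − 0.67 = 0.33
~a: Łukasiewicz ¬ gives 1 − 0.67 = 0.33
(b /\ ~a) = min(0.66, 0.33) = 0.33
((b /\ ~a) \/ d) = max(0.33, 0.45) = 0.45
(a -> b): min(1, 1 − 0.67 + 0.66) = 0.99
(((b /\ ~a) \/ d) -> (a -> b)): min(1, 1 − 0.45 + 0.99) = 1
~(((b /\ ~a) \/ d) -> (a -> b)): Łukasiewicz ¬ gives 1 − 1 = 0
~~(((b /\ ~a) \/ d) -> (a -> b)): Łukasiewicz ¬ gives 1 − 0 = 1
~c: Łukasiewicz ¬ gives 1 − 0.31 = 0.69
(a -> a): min(1, 1 − 0.67 + 0.67) = 1
(~c \/ (a -> a)) = max(0.69, 1) = 1
(~~(((b /\ ~a) \/ d) -> (a -> b)) /\ (~c \/ (a -> a))) = min(1, 1) = 1
~(~~(((b /\ ~a) \/ d) -> (a -> b)) /\ (~c \/ (a -> a))): Łukasiewicz ¬ gives 1 − 1 = 0
(~a \/ ~(~~(((b /\ ~a) \/ d) -> (a -> b)) /\ (~c \/ (a -> a)))) = max(0.33, 0) = 0.33

0.33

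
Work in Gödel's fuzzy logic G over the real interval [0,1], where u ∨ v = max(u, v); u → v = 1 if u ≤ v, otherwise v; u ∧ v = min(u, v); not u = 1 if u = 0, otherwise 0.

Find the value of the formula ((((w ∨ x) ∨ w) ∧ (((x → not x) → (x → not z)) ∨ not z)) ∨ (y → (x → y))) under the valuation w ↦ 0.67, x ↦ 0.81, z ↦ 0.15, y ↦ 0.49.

(w ∨ x) = max(0.67, 0.81) = 0.81
((w ∨ x) ∨ w) = max(0.81, 0.67) = 0.81
not x: Gödel ¬ of 0.81 = 0 (operand ≠ 0)
(x → not x): 0.81 > 0, so result = 0
not z: Gödel ¬ of 0.15 = 0 (operand ≠ 0)
(x → not z): 0.81 > 0, so result = 0
((x → not x) → (x → not z)): 0 ≤ 0, so result = 1
not z: Gödel ¬ of 0.15 = 0 (operand ≠ 0)
(((x → not x) → (x → not z)) ∨ not z) = max(1, 0) = 1
(((w ∨ x) ∨ w) ∧ (((x → not x) → (x → not z)) ∨ not z)) = min(0.81, 1) = 0.81
(x → y): 0.81 > 0.49, so result = 0.49
(y → (x → y)): 0.49 ≤ 0.49, so result = 1
((((w ∨ x) ∨ w) ∧ (((x → not x) → (x → not z)) ∨ not z)) ∨ (y → (x → y))) = max(0.81, 1) = 1

1.00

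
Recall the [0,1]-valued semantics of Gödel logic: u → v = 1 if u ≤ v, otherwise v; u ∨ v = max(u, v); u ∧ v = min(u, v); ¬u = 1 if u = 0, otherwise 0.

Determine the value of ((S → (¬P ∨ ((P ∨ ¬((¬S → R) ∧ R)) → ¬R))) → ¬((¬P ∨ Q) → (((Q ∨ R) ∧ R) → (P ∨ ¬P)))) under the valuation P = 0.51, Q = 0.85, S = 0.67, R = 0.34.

¬P: Gödel ¬ of 0.51 = 0 (operand ≠ 0)
¬S: Gödel ¬ of 0.67 = 0 (operand ≠ 0)
(¬S → R): 0 ≤ 0.34, so result = 1
((¬S → R) ∧ R) = min(1, 0.34) = 0.34
¬((¬S → R) ∧ R): Gödel ¬ of 0.34 = 0 (operand ≠ 0)
(P ∨ ¬((¬S → R) ∧ R)) = max(0.51, 0) = 0.51
¬R: Gödel ¬ of 0.34 = 0 (operand ≠ 0)
((P ∨ ¬((¬S → R) ∧ R)) → ¬R): 0.51 > 0, so result = 0
(¬P ∨ ((P ∨ ¬((¬S → R) ∧ R)) → ¬R)) = max(0, 0) = 0
(S → (¬P ∨ ((P ∨ ¬((¬S → R) ∧ R)) → ¬R))): 0.67 > 0, so result = 0
¬P: Gödel ¬ of 0.51 = 0 (operand ≠ 0)
(¬P ∨ Q) = max(0, 0.85) = 0.85
(Q ∨ R) = max(0.85, 0.34) = 0.85
((Q ∨ R) ∧ R) = min(0.85, 0.34) = 0.34
¬P: Gödel ¬ of 0.51 = 0 (operand ≠ 0)
(P ∨ ¬P) = max(0.51, 0) = 0.51
(((Q ∨ R) ∧ R) → (P ∨ ¬P)): 0.34 ≤ 0.51, so result = 1
((¬P ∨ Q) → (((Q ∨ R) ∧ R) → (P ∨ ¬P))): 0.85 ≤ 1, so result = 1
¬((¬P ∨ Q) → (((Q ∨ R) ∧ R) → (P ∨ ¬P))): Gödel ¬ of 1 = 0 (operand ≠ 0)
((S → (¬P ∨ ((P ∨ ¬((¬S → R) ∧ R)) → ¬R))) → ¬((¬P ∨ Q) → (((Q ∨ R) ∧ R) → (P ∨ ¬P)))): 0 ≤ 0, so result = 1

1.00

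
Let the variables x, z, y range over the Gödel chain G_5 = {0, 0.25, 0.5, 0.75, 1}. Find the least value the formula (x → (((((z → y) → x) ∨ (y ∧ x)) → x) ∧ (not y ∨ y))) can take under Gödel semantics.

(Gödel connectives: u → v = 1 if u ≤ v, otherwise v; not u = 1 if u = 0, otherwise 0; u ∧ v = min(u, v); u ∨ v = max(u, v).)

The minimum is attained at x = 0.5, z = 0, y = 0.25:
  (z → y): 0 ≤ 0.25, so result = 1
  ((z → y) → x): 1 > 0.5, so result = 0.5
  (y ∧ x) = min(0.25, 0.5) = 0.25
  (((z → y) → x) ∨ (y ∧ x)) = max(0.5, 0.25) = 0.5
  ((((z → y) → x) ∨ (y ∧ x)) → x): 0.5 ≤ 0.5, so result = 1
  not y: Gödel ¬ of 0.25 = 0 (operand ≠ 0)
  (not y ∨ y) = max(0, 0.25) = 0.25
  (((((z → y) → x) ∨ (y ∧ x)) → x) ∧ (not y ∨ y)) = min(1, 0.25) = 0.25
  (x → (((((z → y) → x) ∨ (y ∧ x)) → x) ∧ (not y ∨ y))): 0.5 > 0.25, so result = 0.25
Checking all 125 assignments confirms none give a value below 0.25.

0.25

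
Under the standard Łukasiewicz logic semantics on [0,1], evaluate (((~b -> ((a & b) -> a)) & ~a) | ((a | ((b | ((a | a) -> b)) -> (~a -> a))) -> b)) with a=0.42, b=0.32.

0.58

~b: Łukasiewicz ¬ gives 1 − 0.32 = 0.68
(a & b) = min(0.42, 0.32) = 0.32
((a & b) -> a): min(1, 1 − 0.32 + 0.42) = 1
(~b -> ((a & b) -> a)): min(1, 1 − 0.68 + 1) = 1
~a: Łukasiewicz ¬ gives 1 − 0.42 = 0.58
((~b -> ((a & b) -> a)) & ~a) = min(1, 0.58) = 0.58
(a | a) = max(0.42, 0.42) = 0.42
((a | a) -> b): min(1, 1 − 0.42 + 0.32) = 0.9
(b | ((a | a) -> b)) = max(0.32, 0.9) = 0.9
~a: Łukasiewicz ¬ gives 1 − 0.42 = 0.58
(~a -> a): min(1, 1 − 0.58 + 0.42) = 0.84
((b | ((a | a) -> b)) -> (~a -> a)): min(1, 1 − 0.9 + 0.84) = 0.94
(a | ((b | ((a | a) -> b)) -> (~a -> a))) = max(0.42, 0.94) = 0.94
((a | ((b | ((a | a) -> b)) -> (~a -> a))) -> b): min(1, 1 − 0.94 + 0.32) = 0.38
(((~b -> ((a & b) -> a)) & ~a) | ((a | ((b | ((a | a) -> b)) -> (~a -> a))) -> b)) = max(0.58, 0.38) = 0.58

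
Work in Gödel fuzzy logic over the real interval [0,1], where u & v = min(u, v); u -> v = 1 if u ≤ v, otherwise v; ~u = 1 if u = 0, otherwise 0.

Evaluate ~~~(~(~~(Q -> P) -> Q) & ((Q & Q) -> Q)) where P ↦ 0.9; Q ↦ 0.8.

1.00

(Q -> P): 0.8 ≤ 0.9, so result = 1
~(Q -> P): Gödel ¬ of 1 = 0 (operand ≠ 0)
~~(Q -> P): Gödel ¬ of 0 = 1 (operand is 0)
(~~(Q -> P) -> Q): 1 > 0.8, so result = 0.8
~(~~(Q -> P) -> Q): Gödel ¬ of 0.8 = 0 (operand ≠ 0)
(Q & Q) = min(0.8, 0.8) = 0.8
((Q & Q) -> Q): 0.8 ≤ 0.8, so result = 1
(~(~~(Q -> P) -> Q) & ((Q & Q) -> Q)) = min(0, 1) = 0
~(~(~~(Q -> P) -> Q) & ((Q & Q) -> Q)): Gödel ¬ of 0 = 1 (operand is 0)
~~(~(~~(Q -> P) -> Q) & ((Q & Q) -> Q)): Gödel ¬ of 1 = 0 (operand ≠ 0)
~~~(~(~~(Q -> P) -> Q) & ((Q & Q) -> Q)): Gödel ¬ of 0 = 1 (operand is 0)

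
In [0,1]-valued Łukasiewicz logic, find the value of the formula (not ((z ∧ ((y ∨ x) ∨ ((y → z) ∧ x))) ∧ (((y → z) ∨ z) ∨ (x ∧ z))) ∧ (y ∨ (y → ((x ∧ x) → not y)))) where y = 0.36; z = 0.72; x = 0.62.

0.38

(y ∨ x) = max(0.36, 0.62) = 0.62
(y → z): min(1, 1 − 0.36 + 0.72) = 1
((y → z) ∧ x) = min(1, 0.62) = 0.62
((y ∨ x) ∨ ((y → z) ∧ x)) = max(0.62, 0.62) = 0.62
(z ∧ ((y ∨ x) ∨ ((y → z) ∧ x))) = min(0.72, 0.62) = 0.62
(y → z): min(1, 1 − 0.36 + 0.72) = 1
((y → z) ∨ z) = max(1, 0.72) = 1
(x ∧ z) = min(0.62, 0.72) = 0.62
(((y → z) ∨ z) ∨ (x ∧ z)) = max(1, 0.62) = 1
((z ∧ ((y ∨ x) ∨ ((y → z) ∧ x))) ∧ (((y → z) ∨ z) ∨ (x ∧ z))) = min(0.62, 1) = 0.62
not ((z ∧ ((y ∨ x) ∨ ((y → z) ∧ x))) ∧ (((y → z) ∨ z) ∨ (x ∧ z))): Łukasiewicz ¬ gives 1 − 0.62 = 0.38
(x ∧ x) = min(0.62, 0.62) = 0.62
not y: Łukasiewicz ¬ gives 1 − 0.36 = 0.64
((x ∧ x) → not y): min(1, 1 − 0.62 + 0.64) = 1
(y → ((x ∧ x) → not y)): min(1, 1 − 0.36 + 1) = 1
(y ∨ (y → ((x ∧ x) → not y))) = max(0.36, 1) = 1
(not ((z ∧ ((y ∨ x) ∨ ((y → z) ∧ x))) ∧ (((y → z) ∨ z) ∨ (x ∧ z))) ∧ (y ∨ (y → ((x ∧ x) → not y)))) = min(0.38, 1) = 0.38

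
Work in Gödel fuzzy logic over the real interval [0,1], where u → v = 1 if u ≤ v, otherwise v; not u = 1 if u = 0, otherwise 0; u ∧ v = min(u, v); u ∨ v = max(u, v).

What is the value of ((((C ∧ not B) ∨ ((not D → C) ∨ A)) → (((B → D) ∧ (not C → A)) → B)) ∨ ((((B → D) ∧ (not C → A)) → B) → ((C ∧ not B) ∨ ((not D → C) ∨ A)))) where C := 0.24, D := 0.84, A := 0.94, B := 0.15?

not B: Gödel ¬ of 0.15 = 0 (operand ≠ 0)
(C ∧ not B) = min(0.24, 0) = 0
not D: Gödel ¬ of 0.84 = 0 (operand ≠ 0)
(not D → C): 0 ≤ 0.24, so result = 1
((not D → C) ∨ A) = max(1, 0.94) = 1
((C ∧ not B) ∨ ((not D → C) ∨ A)) = max(0, 1) = 1
(B → D): 0.15 ≤ 0.84, so result = 1
not C: Gödel ¬ of 0.24 = 0 (operand ≠ 0)
(not C → A): 0 ≤ 0.94, so result = 1
((B → D) ∧ (not C → A)) = min(1, 1) = 1
(((B → D) ∧ (not C → A)) → B): 1 > 0.15, so result = 0.15
(((C ∧ not B) ∨ ((not D → C) ∨ A)) → (((B → D) ∧ (not C → A)) → B)): 1 > 0.15, so result = 0.15
(B → D): 0.15 ≤ 0.84, so result = 1
not C: Gödel ¬ of 0.24 = 0 (operand ≠ 0)
(not C → A): 0 ≤ 0.94, so result = 1
((B → D) ∧ (not C → A)) = min(1, 1) = 1
(((B → D) ∧ (not C → A)) → B): 1 > 0.15, so result = 0.15
not B: Gödel ¬ of 0.15 = 0 (operand ≠ 0)
(C ∧ not B) = min(0.24, 0) = 0
not D: Gödel ¬ of 0.84 = 0 (operand ≠ 0)
(not D → C): 0 ≤ 0.24, so result = 1
((not D → C) ∨ A) = max(1, 0.94) = 1
((C ∧ not B) ∨ ((not D → C) ∨ A)) = max(0, 1) = 1
((((B → D) ∧ (not C → A)) → B) → ((C ∧ not B) ∨ ((not D → C) ∨ A))): 0.15 ≤ 1, so result = 1
((((C ∧ not B) ∨ ((not D → C) ∨ A)) → (((B → D) ∧ (not C → A)) → B)) ∨ ((((B → D) ∧ (not C → A)) → B) → ((C ∧ not B) ∨ ((not D → C) ∨ A)))) = max(0.15, 1) = 1

1.00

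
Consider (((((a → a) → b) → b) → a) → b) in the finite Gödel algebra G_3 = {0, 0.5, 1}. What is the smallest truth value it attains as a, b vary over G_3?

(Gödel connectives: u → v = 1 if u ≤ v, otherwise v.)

The minimum is attained at a = 0.5, b = 0:
  (a → a): 0.5 ≤ 0.5, so result = 1
  ((a → a) → b): 1 > 0, so result = 0
  (((a → a) → b) → b): 0 ≤ 0, so result = 1
  ((((a → a) → b) → b) → a): 1 > 0.5, so result = 0.5
  (((((a → a) → b) → b) → a) → b): 0.5 > 0, so result = 0
Checking all 9 assignments confirms none give a value below 0.00.

0.00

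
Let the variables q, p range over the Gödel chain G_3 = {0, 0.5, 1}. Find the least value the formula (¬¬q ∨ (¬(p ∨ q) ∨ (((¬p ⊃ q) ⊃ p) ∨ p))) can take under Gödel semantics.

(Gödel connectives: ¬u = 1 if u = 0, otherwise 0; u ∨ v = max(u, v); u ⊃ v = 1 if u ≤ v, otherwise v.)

The minimum is attained at q = 0, p = 0.5:
  ¬q: Gödel ¬ of 0 = 1 (operand is 0)
  ¬¬q: Gödel ¬ of 1 = 0 (operand ≠ 0)
  (p ∨ q) = max(0.5, 0) = 0.5
  ¬(p ∨ q): Gödel ¬ of 0.5 = 0 (operand ≠ 0)
  ¬p: Gödel ¬ of 0.5 = 0 (operand ≠ 0)
  (¬p ⊃ q): 0 ≤ 0, so result = 1
  ((¬p ⊃ q) ⊃ p): 1 > 0.5, so result = 0.5
  (((¬p ⊃ q) ⊃ p) ∨ p) = max(0.5, 0.5) = 0.5
  (¬(p ∨ q) ∨ (((¬p ⊃ q) ⊃ p) ∨ p)) = max(0, 0.5) = 0.5
  (¬¬q ∨ (¬(p ∨ q) ∨ (((¬p ⊃ q) ⊃ p) ∨ p))) = max(0, 0.5) = 0.5
Checking all 9 assignments confirms none give a value below 0.50.

0.50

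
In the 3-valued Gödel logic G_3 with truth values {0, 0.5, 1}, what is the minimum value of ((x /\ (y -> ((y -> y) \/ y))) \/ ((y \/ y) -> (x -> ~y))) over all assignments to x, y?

0.50

The minimum is attained at x = 0.5, y = 0.5:
  (y -> y): 0.5 ≤ 0.5, so result = 1
  ((y -> y) \/ y) = max(1, 0.5) = 1
  (y -> ((y -> y) \/ y)): 0.5 ≤ 1, so result = 1
  (x /\ (y -> ((y -> y) \/ y))) = min(0.5, 1) = 0.5
  (y \/ y) = max(0.5, 0.5) = 0.5
  ~y: Gödel ¬ of 0.5 = 0 (operand ≠ 0)
  (x -> ~y): 0.5 > 0, so result = 0
  ((y \/ y) -> (x -> ~y)): 0.5 > 0, so result = 0
  ((x /\ (y -> ((y -> y) \/ y))) \/ ((y \/ y) -> (x -> ~y))) = max(0.5, 0) = 0.5
Checking all 9 assignments confirms none give a value below 0.50.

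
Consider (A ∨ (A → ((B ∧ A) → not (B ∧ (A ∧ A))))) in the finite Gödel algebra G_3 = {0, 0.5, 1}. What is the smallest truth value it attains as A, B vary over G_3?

The minimum is attained at A = 0.5, B = 0.5:
  (B ∧ A) = min(0.5, 0.5) = 0.5
  (A ∧ A) = min(0.5, 0.5) = 0.5
  (B ∧ (A ∧ A)) = min(0.5, 0.5) = 0.5
  not (B ∧ (A ∧ A)): Gödel ¬ of 0.5 = 0 (operand ≠ 0)
  ((B ∧ A) → not (B ∧ (A ∧ A))): 0.5 > 0, so result = 0
  (A → ((B ∧ A) → not (B ∧ (A ∧ A)))): 0.5 > 0, so result = 0
  (A ∨ (A → ((B ∧ A) → not (B ∧ (A ∧ A))))) = max(0.5, 0) = 0.5
Checking all 9 assignments confirms none give a value below 0.50.

0.50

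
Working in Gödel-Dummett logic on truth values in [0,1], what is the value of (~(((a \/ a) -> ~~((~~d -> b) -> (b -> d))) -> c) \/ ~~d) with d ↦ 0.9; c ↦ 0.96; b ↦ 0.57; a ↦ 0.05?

1.00

(a \/ a) = max(0.05, 0.05) = 0.05
~d: Gödel ¬ of 0.9 = 0 (operand ≠ 0)
~~d: Gödel ¬ of 0 = 1 (operand is 0)
(~~d -> b): 1 > 0.57, so result = 0.57
(b -> d): 0.57 ≤ 0.9, so result = 1
((~~d -> b) -> (b -> d)): 0.57 ≤ 1, so result = 1
~((~~d -> b) -> (b -> d)): Gödel ¬ of 1 = 0 (operand ≠ 0)
~~((~~d -> b) -> (b -> d)): Gödel ¬ of 0 = 1 (operand is 0)
((a \/ a) -> ~~((~~d -> b) -> (b -> d))): 0.05 ≤ 1, so result = 1
(((a \/ a) -> ~~((~~d -> b) -> (b -> d))) -> c): 1 > 0.96, so result = 0.96
~(((a \/ a) -> ~~((~~d -> b) -> (b -> d))) -> c): Gödel ¬ of 0.96 = 0 (operand ≠ 0)
~d: Gödel ¬ of 0.9 = 0 (operand ≠ 0)
~~d: Gödel ¬ of 0 = 1 (operand is 0)
(~(((a \/ a) -> ~~((~~d -> b) -> (b -> d))) -> c) \/ ~~d) = max(0, 1) = 1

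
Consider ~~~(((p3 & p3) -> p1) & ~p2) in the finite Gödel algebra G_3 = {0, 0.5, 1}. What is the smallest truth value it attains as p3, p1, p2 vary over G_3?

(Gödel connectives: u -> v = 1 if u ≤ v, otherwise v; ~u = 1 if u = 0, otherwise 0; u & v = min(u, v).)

The minimum is attained at p3 = 0, p1 = 0, p2 = 0:
  (p3 & p3) = min(0, 0) = 0
  ((p3 & p3) -> p1): 0 ≤ 0, so result = 1
  ~p2: Gödel ¬ of 0 = 1 (operand is 0)
  (((p3 & p3) -> p1) & ~p2) = min(1, 1) = 1
  ~(((p3 & p3) -> p1) & ~p2): Gödel ¬ of 1 = 0 (operand ≠ 0)
  ~~(((p3 & p3) -> p1) & ~p2): Gödel ¬ of 0 = 1 (operand is 0)
  ~~~(((p3 & p3) -> p1) & ~p2): Gödel ¬ of 1 = 0 (operand ≠ 0)
Checking all 27 assignments confirms none give a value below 0.00.

0.00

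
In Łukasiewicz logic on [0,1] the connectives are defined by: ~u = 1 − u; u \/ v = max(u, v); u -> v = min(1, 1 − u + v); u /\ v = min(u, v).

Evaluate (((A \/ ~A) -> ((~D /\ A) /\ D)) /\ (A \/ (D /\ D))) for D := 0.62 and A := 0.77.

0.61

~A: Łukasiewicz ¬ gives 1 − 0.77 = 0.23
(A \/ ~A) = max(0.77, 0.23) = 0.77
~D: Łukasiewicz ¬ gives 1 − 0.62 = 0.38
(~D /\ A) = min(0.38, 0.77) = 0.38
((~D /\ A) /\ D) = min(0.38, 0.62) = 0.38
((A \/ ~A) -> ((~D /\ A) /\ D)): min(1, 1 − 0.77 + 0.38) = 0.61
(D /\ D) = min(0.62, 0.62) = 0.62
(A \/ (D /\ D)) = max(0.77, 0.62) = 0.77
(((A \/ ~A) -> ((~D /\ A) /\ D)) /\ (A \/ (D /\ D))) = min(0.61, 0.77) = 0.61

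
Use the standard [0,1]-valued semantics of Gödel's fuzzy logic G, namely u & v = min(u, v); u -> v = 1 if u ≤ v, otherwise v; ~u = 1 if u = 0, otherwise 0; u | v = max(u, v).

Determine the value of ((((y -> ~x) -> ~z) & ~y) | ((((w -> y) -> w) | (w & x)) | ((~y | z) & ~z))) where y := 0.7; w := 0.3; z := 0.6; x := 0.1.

0.30

~x: Gödel ¬ of 0.1 = 0 (operand ≠ 0)
(y -> ~x): 0.7 > 0, so result = 0
~z: Gödel ¬ of 0.6 = 0 (operand ≠ 0)
((y -> ~x) -> ~z): 0 ≤ 0, so result = 1
~y: Gödel ¬ of 0.7 = 0 (operand ≠ 0)
(((y -> ~x) -> ~z) & ~y) = min(1, 0) = 0
(w -> y): 0.3 ≤ 0.7, so result = 1
((w -> y) -> w): 1 > 0.3, so result = 0.3
(w & x) = min(0.3, 0.1) = 0.1
(((w -> y) -> w) | (w & x)) = max(0.3, 0.1) = 0.3
~y: Gödel ¬ of 0.7 = 0 (operand ≠ 0)
(~y | z) = max(0, 0.6) = 0.6
~z: Gödel ¬ of 0.6 = 0 (operand ≠ 0)
((~y | z) & ~z) = min(0.6, 0) = 0
((((w -> y) -> w) | (w & x)) | ((~y | z) & ~z)) = max(0.3, 0) = 0.3
((((y -> ~x) -> ~z) & ~y) | ((((w -> y) -> w) | (w & x)) | ((~y | z) & ~z))) = max(0, 0.3) = 0.3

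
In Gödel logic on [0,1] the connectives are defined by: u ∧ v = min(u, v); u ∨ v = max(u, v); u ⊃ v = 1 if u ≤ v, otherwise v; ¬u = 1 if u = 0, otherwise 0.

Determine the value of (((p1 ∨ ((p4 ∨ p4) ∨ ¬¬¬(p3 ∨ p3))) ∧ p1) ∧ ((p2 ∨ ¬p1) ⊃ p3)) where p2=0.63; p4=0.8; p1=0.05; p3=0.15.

(p4 ∨ p4) = max(0.8, 0.8) = 0.8
(p3 ∨ p3) = max(0.15, 0.15) = 0.15
¬(p3 ∨ p3): Gödel ¬ of 0.15 = 0 (operand ≠ 0)
¬¬(p3 ∨ p3): Gödel ¬ of 0 = 1 (operand is 0)
¬¬¬(p3 ∨ p3): Gödel ¬ of 1 = 0 (operand ≠ 0)
((p4 ∨ p4) ∨ ¬¬¬(p3 ∨ p3)) = max(0.8, 0) = 0.8
(p1 ∨ ((p4 ∨ p4) ∨ ¬¬¬(p3 ∨ p3))) = max(0.05, 0.8) = 0.8
((p1 ∨ ((p4 ∨ p4) ∨ ¬¬¬(p3 ∨ p3))) ∧ p1) = min(0.8, 0.05) = 0.05
¬p1: Gödel ¬ of 0.05 = 0 (operand ≠ 0)
(p2 ∨ ¬p1) = max(0.63, 0) = 0.63
((p2 ∨ ¬p1) ⊃ p3): 0.63 > 0.15, so result = 0.15
(((p1 ∨ ((p4 ∨ p4) ∨ ¬¬¬(p3 ∨ p3))) ∧ p1) ∧ ((p2 ∨ ¬p1) ⊃ p3)) = min(0.05, 0.15) = 0.05

0.05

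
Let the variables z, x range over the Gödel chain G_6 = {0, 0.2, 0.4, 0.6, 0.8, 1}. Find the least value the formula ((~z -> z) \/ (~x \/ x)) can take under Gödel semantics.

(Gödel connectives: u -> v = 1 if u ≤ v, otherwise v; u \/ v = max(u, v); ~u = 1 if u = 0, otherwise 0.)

The minimum is attained at z = 0, x = 0.2:
  ~z: Gödel ¬ of 0 = 1 (operand is 0)
  (~z -> z): 1 > 0, so result = 0
  ~x: Gödel ¬ of 0.2 = 0 (operand ≠ 0)
  (~x \/ x) = max(0, 0.2) = 0.2
  ((~z -> z) \/ (~x \/ x)) = max(0, 0.2) = 0.2
Checking all 36 assignments confirms none give a value below 0.20.

0.20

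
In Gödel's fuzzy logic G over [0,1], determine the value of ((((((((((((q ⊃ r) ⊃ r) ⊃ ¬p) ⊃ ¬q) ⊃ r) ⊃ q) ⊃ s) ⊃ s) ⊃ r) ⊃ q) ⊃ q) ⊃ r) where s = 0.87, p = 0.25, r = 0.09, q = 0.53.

0.09

(q ⊃ r): 0.53 > 0.09, so result = 0.09
((q ⊃ r) ⊃ r): 0.09 ≤ 0.09, so result = 1
¬p: Gödel ¬ of 0.25 = 0 (operand ≠ 0)
(((q ⊃ r) ⊃ r) ⊃ ¬p): 1 > 0, so result = 0
¬q: Gödel ¬ of 0.53 = 0 (operand ≠ 0)
((((q ⊃ r) ⊃ r) ⊃ ¬p) ⊃ ¬q): 0 ≤ 0, so result = 1
(((((q ⊃ r) ⊃ r) ⊃ ¬p) ⊃ ¬q) ⊃ r): 1 > 0.09, so result = 0.09
((((((q ⊃ r) ⊃ r) ⊃ ¬p) ⊃ ¬q) ⊃ r) ⊃ q): 0.09 ≤ 0.53, so result = 1
(((((((q ⊃ r) ⊃ r) ⊃ ¬p) ⊃ ¬q) ⊃ r) ⊃ q) ⊃ s): 1 > 0.87, so result = 0.87
((((((((q ⊃ r) ⊃ r) ⊃ ¬p) ⊃ ¬q) ⊃ r) ⊃ q) ⊃ s) ⊃ s): 0.87 ≤ 0.87, so result = 1
(((((((((q ⊃ r) ⊃ r) ⊃ ¬p) ⊃ ¬q) ⊃ r) ⊃ q) ⊃ s) ⊃ s) ⊃ r): 1 > 0.09, so result = 0.09
((((((((((q ⊃ r) ⊃ r) ⊃ ¬p) ⊃ ¬q) ⊃ r) ⊃ q) ⊃ s) ⊃ s) ⊃ r) ⊃ q): 0.09 ≤ 0.53, so result = 1
(((((((((((q ⊃ r) ⊃ r) ⊃ ¬p) ⊃ ¬q) ⊃ r) ⊃ q) ⊃ s) ⊃ s) ⊃ r) ⊃ q) ⊃ q): 1 > 0.53, so result = 0.53
((((((((((((q ⊃ r) ⊃ r) ⊃ ¬p) ⊃ ¬q) ⊃ r) ⊃ q) ⊃ s) ⊃ s) ⊃ r) ⊃ q) ⊃ q) ⊃ r): 0.53 > 0.09, so result = 0.09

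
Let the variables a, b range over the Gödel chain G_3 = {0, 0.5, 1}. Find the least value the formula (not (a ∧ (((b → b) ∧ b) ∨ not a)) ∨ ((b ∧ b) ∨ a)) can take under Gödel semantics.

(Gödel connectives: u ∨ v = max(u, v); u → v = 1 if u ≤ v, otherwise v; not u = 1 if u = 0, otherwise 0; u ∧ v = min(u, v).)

0.50

The minimum is attained at a = 0.5, b = 0.5:
  (b → b): 0.5 ≤ 0.5, so result = 1
  ((b → b) ∧ b) = min(1, 0.5) = 0.5
  not a: Gödel ¬ of 0.5 = 0 (operand ≠ 0)
  (((b → b) ∧ b) ∨ not a) = max(0.5, 0) = 0.5
  (a ∧ (((b → b) ∧ b) ∨ not a)) = min(0.5, 0.5) = 0.5
  not (a ∧ (((b → b) ∧ b) ∨ not a)): Gödel ¬ of 0.5 = 0 (operand ≠ 0)
  (b ∧ b) = min(0.5, 0.5) = 0.5
  ((b ∧ b) ∨ a) = max(0.5, 0.5) = 0.5
  (not (a ∧ (((b → b) ∧ b) ∨ not a)) ∨ ((b ∧ b) ∨ a)) = max(0, 0.5) = 0.5
Checking all 9 assignments confirms none give a value below 0.50.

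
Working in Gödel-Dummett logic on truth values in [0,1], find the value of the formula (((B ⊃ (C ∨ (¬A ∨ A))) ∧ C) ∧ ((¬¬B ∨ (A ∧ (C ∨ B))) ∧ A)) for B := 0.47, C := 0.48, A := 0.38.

¬A: Gödel ¬ of 0.38 = 0 (operand ≠ 0)
(¬A ∨ A) = max(0, 0.38) = 0.38
(C ∨ (¬A ∨ A)) = max(0.48, 0.38) = 0.48
(B ⊃ (C ∨ (¬A ∨ A))): 0.47 ≤ 0.48, so result = 1
((B ⊃ (C ∨ (¬A ∨ A))) ∧ C) = min(1, 0.48) = 0.48
¬B: Gödel ¬ of 0.47 = 0 (operand ≠ 0)
¬¬B: Gödel ¬ of 0 = 1 (operand is 0)
(C ∨ B) = max(0.48, 0.47) = 0.48
(A ∧ (C ∨ B)) = min(0.38, 0.48) = 0.38
(¬¬B ∨ (A ∧ (C ∨ B))) = max(1, 0.38) = 1
((¬¬B ∨ (A ∧ (C ∨ B))) ∧ A) = min(1, 0.38) = 0.38
(((B ⊃ (C ∨ (¬A ∨ A))) ∧ C) ∧ ((¬¬B ∨ (A ∧ (C ∨ B))) ∧ A)) = min(0.48, 0.38) = 0.38

0.38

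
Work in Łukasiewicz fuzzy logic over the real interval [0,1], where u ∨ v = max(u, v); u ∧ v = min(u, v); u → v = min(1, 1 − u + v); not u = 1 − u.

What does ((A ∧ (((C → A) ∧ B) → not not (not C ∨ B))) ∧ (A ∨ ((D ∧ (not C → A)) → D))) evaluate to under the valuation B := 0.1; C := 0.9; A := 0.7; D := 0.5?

(C → A): min(1, 1 − 0.9 + 0.7) = 0.8
((C → A) ∧ B) = min(0.8, 0.1) = 0.1
not C: Łukasiewicz ¬ gives 1 − 0.9 = 0.1
(not C ∨ B) = max(0.1, 0.1) = 0.1
not (not C ∨ B): Łukasiewicz ¬ gives 1 − 0.1 = 0.9
not not (not C ∨ B): Łukasiewicz ¬ gives 1 − 0.9 = 0.1
(((C → A) ∧ B) → not not (not C ∨ B)): min(1, 1 − 0.1 + 0.1) = 1
(A ∧ (((C → A) ∧ B) → not not (not C ∨ B))) = min(0.7, 1) = 0.7
not C: Łukasiewicz ¬ gives 1 − 0.9 = 0.1
(not C → A): min(1, 1 − 0.1 + 0.7) = 1
(D ∧ (not C → A)) = min(0.5, 1) = 0.5
((D ∧ (not C → A)) → D): min(1, 1 − 0.5 + 0.5) = 1
(A ∨ ((D ∧ (not C → A)) → D)) = max(0.7, 1) = 1
((A ∧ (((C → A) ∧ B) → not not (not C ∨ B))) ∧ (A ∨ ((D ∧ (not C → A)) → D))) = min(0.7, 1) = 0.7

0.70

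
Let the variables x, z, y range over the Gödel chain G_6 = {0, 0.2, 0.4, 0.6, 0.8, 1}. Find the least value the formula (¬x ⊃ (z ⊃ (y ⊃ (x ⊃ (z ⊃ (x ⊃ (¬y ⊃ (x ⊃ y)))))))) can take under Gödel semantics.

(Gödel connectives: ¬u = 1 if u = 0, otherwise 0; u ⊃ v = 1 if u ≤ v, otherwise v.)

1.00

Every assignment gives 1. For instance at x = 0, z = 0, y = 0:
  ¬x: Gödel ¬ of 0 = 1 (operand is 0)
  ¬y: Gödel ¬ of 0 = 1 (operand is 0)
  (x ⊃ y): 0 ≤ 0, so result = 1
  (¬y ⊃ (x ⊃ y)): 1 ≤ 1, so result = 1
  (x ⊃ (¬y ⊃ (x ⊃ y))): 0 ≤ 1, so result = 1
  (z ⊃ (x ⊃ (¬y ⊃ (x ⊃ y)))): 0 ≤ 1, so result = 1
  (x ⊃ (z ⊃ (x ⊃ (¬y ⊃ (x ⊃ y))))): 0 ≤ 1, so result = 1
  (y ⊃ (x ⊃ (z ⊃ (x ⊃ (¬y ⊃ (x ⊃ y)))))): 0 ≤ 1, so result = 1
  (z ⊃ (y ⊃ (x ⊃ (z ⊃ (x ⊃ (¬y ⊃ (x ⊃ y))))))): 0 ≤ 1, so result = 1
  (¬x ⊃ (z ⊃ (y ⊃ (x ⊃ (z ⊃ (x ⊃ (¬y ⊃ (x ⊃ y)))))))): 1 ≤ 1, so result = 1
All 216 assignments give value 1 — the formula is a G_6-tautology.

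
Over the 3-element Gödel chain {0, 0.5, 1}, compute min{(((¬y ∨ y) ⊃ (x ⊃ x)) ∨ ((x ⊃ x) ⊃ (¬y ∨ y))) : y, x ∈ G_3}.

Every assignment gives 1. For instance at y = 0, x = 0:
  ¬y: Gödel ¬ of 0 = 1 (operand is 0)
  (¬y ∨ y) = max(1, 0) = 1
  (x ⊃ x): 0 ≤ 0, so result = 1
  ((¬y ∨ y) ⊃ (x ⊃ x)): 1 ≤ 1, so result = 1
  (x ⊃ x): 0 ≤ 0, so result = 1
  ¬y: Gödel ¬ of 0 = 1 (operand is 0)
  (¬y ∨ y) = max(1, 0) = 1
  ((x ⊃ x) ⊃ (¬y ∨ y)): 1 ≤ 1, so result = 1
  (((¬y ∨ y) ⊃ (x ⊃ x)) ∨ ((x ⊃ x) ⊃ (¬y ∨ y))) = max(1, 1) = 1
All 9 assignments give value 1 — the formula is a G_3-tautology.

1.00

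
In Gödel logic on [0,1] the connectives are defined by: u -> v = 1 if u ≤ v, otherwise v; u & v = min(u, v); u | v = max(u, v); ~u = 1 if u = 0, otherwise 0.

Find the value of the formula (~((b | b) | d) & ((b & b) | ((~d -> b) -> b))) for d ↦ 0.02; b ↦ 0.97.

0.00

(b | b) = max(0.97, 0.97) = 0.97
((b | b) | d) = max(0.97, 0.02) = 0.97
~((b | b) | d): Gödel ¬ of 0.97 = 0 (operand ≠ 0)
(b & b) = min(0.97, 0.97) = 0.97
~d: Gödel ¬ of 0.02 = 0 (operand ≠ 0)
(~d -> b): 0 ≤ 0.97, so result = 1
((~d -> b) -> b): 1 > 0.97, so result = 0.97
((b & b) | ((~d -> b) -> b)) = max(0.97, 0.97) = 0.97
(~((b | b) | d) & ((b & b) | ((~d -> b) -> b))) = min(0, 0.97) = 0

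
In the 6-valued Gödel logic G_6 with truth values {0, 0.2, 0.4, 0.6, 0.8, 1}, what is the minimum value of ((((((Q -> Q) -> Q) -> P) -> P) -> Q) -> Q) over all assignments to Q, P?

0.00

The minimum is attained at Q = 0, P = 0:
  (Q -> Q): 0 ≤ 0, so result = 1
  ((Q -> Q) -> Q): 1 > 0, so result = 0
  (((Q -> Q) -> Q) -> P): 0 ≤ 0, so result = 1
  ((((Q -> Q) -> Q) -> P) -> P): 1 > 0, so result = 0
  (((((Q -> Q) -> Q) -> P) -> P) -> Q): 0 ≤ 0, so result = 1
  ((((((Q -> Q) -> Q) -> P) -> P) -> Q) -> Q): 1 > 0, so result = 0
Checking all 36 assignments confirms none give a value below 0.00.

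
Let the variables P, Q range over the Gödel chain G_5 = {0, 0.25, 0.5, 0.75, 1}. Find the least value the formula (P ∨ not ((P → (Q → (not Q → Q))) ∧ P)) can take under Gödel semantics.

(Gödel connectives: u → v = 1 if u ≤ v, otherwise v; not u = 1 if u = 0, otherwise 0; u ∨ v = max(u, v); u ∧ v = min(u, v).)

0.25

The minimum is attained at P = 0.25, Q = 0:
  not Q: Gödel ¬ of 0 = 1 (operand is 0)
  (not Q → Q): 1 > 0, so result = 0
  (Q → (not Q → Q)): 0 ≤ 0, so result = 1
  (P → (Q → (not Q → Q))): 0.25 ≤ 1, so result = 1
  ((P → (Q → (not Q → Q))) ∧ P) = min(1, 0.25) = 0.25
  not ((P → (Q → (not Q → Q))) ∧ P): Gödel ¬ of 0.25 = 0 (operand ≠ 0)
  (P ∨ not ((P → (Q → (not Q → Q))) ∧ P)) = max(0.25, 0) = 0.25
Checking all 25 assignments confirms none give a value below 0.25.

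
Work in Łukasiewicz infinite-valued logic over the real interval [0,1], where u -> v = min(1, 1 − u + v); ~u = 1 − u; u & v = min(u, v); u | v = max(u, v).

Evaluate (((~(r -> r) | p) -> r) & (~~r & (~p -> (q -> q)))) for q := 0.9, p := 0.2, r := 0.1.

0.10

(r -> r): min(1, 1 − 0.1 + 0.1) = 1
~(r -> r): Łukasiewicz ¬ gives 1 − 1 = 0
(~(r -> r) | p) = max(0, 0.2) = 0.2
((~(r -> r) | p) -> r): min(1, 1 − 0.2 + 0.1) = 0.9
~r: Łukasiewicz ¬ gives 1 − 0.1 = 0.9
~~r: Łukasiewicz ¬ gives 1 − 0.9 = 0.1
~p: Łukasiewicz ¬ gives 1 − 0.2 = 0.8
(q -> q): min(1, 1 − 0.9 + 0.9) = 1
(~p -> (q -> q)): min(1, 1 − 0.8 + 1) = 1
(~~r & (~p -> (q -> q))) = min(0.1, 1) = 0.1
(((~(r -> r) | p) -> r) & (~~r & (~p -> (q -> q)))) = min(0.9, 0.1) = 0.1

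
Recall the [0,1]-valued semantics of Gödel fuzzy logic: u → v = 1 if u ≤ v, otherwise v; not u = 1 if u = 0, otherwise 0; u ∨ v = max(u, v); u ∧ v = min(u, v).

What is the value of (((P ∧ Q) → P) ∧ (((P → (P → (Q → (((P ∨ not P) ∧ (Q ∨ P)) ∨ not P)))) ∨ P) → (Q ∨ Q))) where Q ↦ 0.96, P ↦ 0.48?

0.96

(P ∧ Q) = min(0.48, 0.96) = 0.48
((P ∧ Q) → P): 0.48 ≤ 0.48, so result = 1
not P: Gödel ¬ of 0.48 = 0 (operand ≠ 0)
(P ∨ not P) = max(0.48, 0) = 0.48
(Q ∨ P) = max(0.96, 0.48) = 0.96
((P ∨ not P) ∧ (Q ∨ P)) = min(0.48, 0.96) = 0.48
not P: Gödel ¬ of 0.48 = 0 (operand ≠ 0)
(((P ∨ not P) ∧ (Q ∨ P)) ∨ not P) = max(0.48, 0) = 0.48
(Q → (((P ∨ not P) ∧ (Q ∨ P)) ∨ not P)): 0.96 > 0.48, so result = 0.48
(P → (Q → (((P ∨ not P) ∧ (Q ∨ P)) ∨ not P))): 0.48 ≤ 0.48, so result = 1
(P → (P → (Q → (((P ∨ not P) ∧ (Q ∨ P)) ∨ not P)))): 0.48 ≤ 1, so result = 1
((P → (P → (Q → (((P ∨ not P) ∧ (Q ∨ P)) ∨ not P)))) ∨ P) = max(1, 0.48) = 1
(Q ∨ Q) = max(0.96, 0.96) = 0.96
(((P → (P → (Q → (((P ∨ not P) ∧ (Q ∨ P)) ∨ not P)))) ∨ P) → (Q ∨ Q)): 1 > 0.96, so result = 0.96
(((P ∧ Q) → P) ∧ (((P → (P → (Q → (((P ∨ not P) ∧ (Q ∨ P)) ∨ not P)))) ∨ P) → (Q ∨ Q))) = min(1, 0.96) = 0.96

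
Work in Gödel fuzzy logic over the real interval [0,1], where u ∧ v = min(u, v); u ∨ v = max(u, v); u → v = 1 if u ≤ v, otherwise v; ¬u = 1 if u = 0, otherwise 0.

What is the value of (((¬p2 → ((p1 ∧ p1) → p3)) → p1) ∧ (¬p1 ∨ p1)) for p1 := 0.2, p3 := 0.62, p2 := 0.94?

0.20

¬p2: Gödel ¬ of 0.94 = 0 (operand ≠ 0)
(p1 ∧ p1) = min(0.2, 0.2) = 0.2
((p1 ∧ p1) → p3): 0.2 ≤ 0.62, so result = 1
(¬p2 → ((p1 ∧ p1) → p3)): 0 ≤ 1, so result = 1
((¬p2 → ((p1 ∧ p1) → p3)) → p1): 1 > 0.2, so result = 0.2
¬p1: Gödel ¬ of 0.2 = 0 (operand ≠ 0)
(¬p1 ∨ p1) = max(0, 0.2) = 0.2
(((¬p2 → ((p1 ∧ p1) → p3)) → p1) ∧ (¬p1 ∨ p1)) = min(0.2, 0.2) = 0.2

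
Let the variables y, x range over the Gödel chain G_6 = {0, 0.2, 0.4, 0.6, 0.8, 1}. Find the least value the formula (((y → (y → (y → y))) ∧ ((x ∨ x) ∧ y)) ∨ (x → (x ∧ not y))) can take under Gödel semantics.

0.20

The minimum is attained at y = 0.2, x = 0.2:
  (y → y): 0.2 ≤ 0.2, so result = 1
  (y → (y → y)): 0.2 ≤ 1, so result = 1
  (y → (y → (y → y))): 0.2 ≤ 1, so result = 1
  (x ∨ x) = max(0.2, 0.2) = 0.2
  ((x ∨ x) ∧ y) = min(0.2, 0.2) = 0.2
  ((y → (y → (y → y))) ∧ ((x ∨ x) ∧ y)) = min(1, 0.2) = 0.2
  not y: Gödel ¬ of 0.2 = 0 (operand ≠ 0)
  (x ∧ not y) = min(0.2, 0) = 0
  (x → (x ∧ not y)): 0.2 > 0, so result = 0
  (((y → (y → (y → y))) ∧ ((x ∨ x) ∧ y)) ∨ (x → (x ∧ not y))) = max(0.2, 0) = 0.2
Checking all 36 assignments confirms none give a value below 0.20.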